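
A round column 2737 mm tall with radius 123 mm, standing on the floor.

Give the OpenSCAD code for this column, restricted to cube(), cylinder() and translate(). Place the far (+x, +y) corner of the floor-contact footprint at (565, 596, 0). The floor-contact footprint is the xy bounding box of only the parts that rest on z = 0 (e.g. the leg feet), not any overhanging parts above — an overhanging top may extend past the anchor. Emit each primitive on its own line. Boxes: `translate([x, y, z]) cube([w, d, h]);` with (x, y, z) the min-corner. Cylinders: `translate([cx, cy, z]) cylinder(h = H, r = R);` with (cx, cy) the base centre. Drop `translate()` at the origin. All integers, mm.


translate([442, 473, 0]) cylinder(h = 2737, r = 123);


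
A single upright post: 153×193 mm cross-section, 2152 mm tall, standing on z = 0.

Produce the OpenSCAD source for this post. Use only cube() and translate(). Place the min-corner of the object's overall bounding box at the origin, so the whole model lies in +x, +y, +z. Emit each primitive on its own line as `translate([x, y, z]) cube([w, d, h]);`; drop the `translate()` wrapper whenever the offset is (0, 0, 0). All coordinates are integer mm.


cube([153, 193, 2152]);


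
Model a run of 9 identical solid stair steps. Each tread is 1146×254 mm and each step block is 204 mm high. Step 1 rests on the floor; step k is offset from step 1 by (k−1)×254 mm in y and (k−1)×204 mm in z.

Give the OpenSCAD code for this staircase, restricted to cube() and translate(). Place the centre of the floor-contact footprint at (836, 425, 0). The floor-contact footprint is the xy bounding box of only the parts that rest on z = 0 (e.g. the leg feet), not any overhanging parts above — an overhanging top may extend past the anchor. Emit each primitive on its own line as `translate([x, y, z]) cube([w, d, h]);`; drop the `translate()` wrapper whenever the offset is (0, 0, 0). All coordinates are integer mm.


translate([263, 298, 0]) cube([1146, 254, 204]);
translate([263, 552, 204]) cube([1146, 254, 204]);
translate([263, 806, 408]) cube([1146, 254, 204]);
translate([263, 1060, 612]) cube([1146, 254, 204]);
translate([263, 1314, 816]) cube([1146, 254, 204]);
translate([263, 1568, 1020]) cube([1146, 254, 204]);
translate([263, 1822, 1224]) cube([1146, 254, 204]);
translate([263, 2076, 1428]) cube([1146, 254, 204]);
translate([263, 2330, 1632]) cube([1146, 254, 204]);


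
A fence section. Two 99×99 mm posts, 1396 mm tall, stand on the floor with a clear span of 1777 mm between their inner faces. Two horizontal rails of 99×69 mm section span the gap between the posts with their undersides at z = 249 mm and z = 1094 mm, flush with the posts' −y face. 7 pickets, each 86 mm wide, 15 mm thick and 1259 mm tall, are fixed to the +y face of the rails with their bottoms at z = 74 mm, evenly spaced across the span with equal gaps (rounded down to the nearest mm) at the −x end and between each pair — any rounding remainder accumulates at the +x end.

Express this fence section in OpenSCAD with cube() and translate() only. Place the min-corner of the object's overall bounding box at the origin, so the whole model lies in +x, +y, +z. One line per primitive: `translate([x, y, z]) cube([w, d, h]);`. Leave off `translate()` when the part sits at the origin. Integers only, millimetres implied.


cube([99, 99, 1396]);
translate([1876, 0, 0]) cube([99, 99, 1396]);
translate([99, 0, 249]) cube([1777, 99, 69]);
translate([99, 0, 1094]) cube([1777, 99, 69]);
translate([245, 99, 74]) cube([86, 15, 1259]);
translate([477, 99, 74]) cube([86, 15, 1259]);
translate([709, 99, 74]) cube([86, 15, 1259]);
translate([941, 99, 74]) cube([86, 15, 1259]);
translate([1173, 99, 74]) cube([86, 15, 1259]);
translate([1405, 99, 74]) cube([86, 15, 1259]);
translate([1637, 99, 74]) cube([86, 15, 1259]);


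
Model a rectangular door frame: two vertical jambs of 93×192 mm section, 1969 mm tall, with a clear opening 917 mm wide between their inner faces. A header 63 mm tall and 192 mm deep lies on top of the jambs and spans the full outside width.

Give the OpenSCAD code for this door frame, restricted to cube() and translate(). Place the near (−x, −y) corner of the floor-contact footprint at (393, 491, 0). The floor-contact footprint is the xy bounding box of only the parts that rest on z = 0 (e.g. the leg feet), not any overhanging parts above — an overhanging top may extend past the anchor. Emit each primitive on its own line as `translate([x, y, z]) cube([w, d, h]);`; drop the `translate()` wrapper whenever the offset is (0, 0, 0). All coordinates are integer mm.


translate([393, 491, 0]) cube([93, 192, 1969]);
translate([1403, 491, 0]) cube([93, 192, 1969]);
translate([393, 491, 1969]) cube([1103, 192, 63]);


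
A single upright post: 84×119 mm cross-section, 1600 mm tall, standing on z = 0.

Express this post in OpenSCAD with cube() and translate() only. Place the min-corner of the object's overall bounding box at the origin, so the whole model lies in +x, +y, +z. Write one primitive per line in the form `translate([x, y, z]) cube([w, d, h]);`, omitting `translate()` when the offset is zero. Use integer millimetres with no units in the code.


cube([84, 119, 1600]);


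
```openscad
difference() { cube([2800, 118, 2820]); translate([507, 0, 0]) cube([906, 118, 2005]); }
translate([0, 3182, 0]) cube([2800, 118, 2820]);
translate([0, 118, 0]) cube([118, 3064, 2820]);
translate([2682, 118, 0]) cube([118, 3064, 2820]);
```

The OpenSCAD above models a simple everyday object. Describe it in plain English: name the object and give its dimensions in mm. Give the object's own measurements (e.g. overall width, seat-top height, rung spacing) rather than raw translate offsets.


A single room: four walls, each 2820 mm tall and 118 mm thick, enclosing an outside footprint 2800×3300 mm (x × y), no floor or roof. The front and back walls (−y and +y sides) run the full x-width; the side walls fit between their inner faces. A door opening 906 mm wide and 2005 mm tall is cut through the front wall from the floor up, its −x edge 507 mm from the wall's −x end.


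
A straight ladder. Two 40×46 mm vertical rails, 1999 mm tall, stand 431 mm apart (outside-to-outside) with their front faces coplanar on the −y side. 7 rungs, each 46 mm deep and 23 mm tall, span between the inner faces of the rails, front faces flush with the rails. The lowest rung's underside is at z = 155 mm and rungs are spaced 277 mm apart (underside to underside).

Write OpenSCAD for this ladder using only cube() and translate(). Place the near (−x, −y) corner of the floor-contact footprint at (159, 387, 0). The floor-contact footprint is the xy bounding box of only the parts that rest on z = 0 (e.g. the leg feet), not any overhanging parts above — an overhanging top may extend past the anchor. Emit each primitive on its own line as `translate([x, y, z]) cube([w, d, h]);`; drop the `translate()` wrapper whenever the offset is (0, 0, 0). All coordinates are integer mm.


// rung span = 431 - 2*40 = 351
// rung[k] z = 155 + k*277
translate([159, 387, 0]) cube([40, 46, 1999]);
translate([550, 387, 0]) cube([40, 46, 1999]);
translate([199, 387, 155]) cube([351, 46, 23]);
translate([199, 387, 432]) cube([351, 46, 23]);
translate([199, 387, 709]) cube([351, 46, 23]);
translate([199, 387, 986]) cube([351, 46, 23]);
translate([199, 387, 1263]) cube([351, 46, 23]);
translate([199, 387, 1540]) cube([351, 46, 23]);
translate([199, 387, 1817]) cube([351, 46, 23]);


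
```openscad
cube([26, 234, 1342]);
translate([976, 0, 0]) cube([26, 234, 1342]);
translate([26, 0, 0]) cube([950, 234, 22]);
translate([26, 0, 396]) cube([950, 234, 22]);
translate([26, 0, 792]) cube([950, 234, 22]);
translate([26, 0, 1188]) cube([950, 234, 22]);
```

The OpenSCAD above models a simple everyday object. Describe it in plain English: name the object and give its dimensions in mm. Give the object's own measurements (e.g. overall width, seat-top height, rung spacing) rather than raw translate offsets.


An open bookshelf. Two side panels, each 26 mm thick, 234 mm deep and 1342 mm tall, stand 1002 mm apart (outside-to-outside). Between them sit 4 shelves, each 22 mm thick and 234 mm deep, spanning the full gap between the sides. The bottom shelf rests on the floor (its underside at z = 0) and the clear gap between one shelf's top and the next shelf's underside is 374 mm.


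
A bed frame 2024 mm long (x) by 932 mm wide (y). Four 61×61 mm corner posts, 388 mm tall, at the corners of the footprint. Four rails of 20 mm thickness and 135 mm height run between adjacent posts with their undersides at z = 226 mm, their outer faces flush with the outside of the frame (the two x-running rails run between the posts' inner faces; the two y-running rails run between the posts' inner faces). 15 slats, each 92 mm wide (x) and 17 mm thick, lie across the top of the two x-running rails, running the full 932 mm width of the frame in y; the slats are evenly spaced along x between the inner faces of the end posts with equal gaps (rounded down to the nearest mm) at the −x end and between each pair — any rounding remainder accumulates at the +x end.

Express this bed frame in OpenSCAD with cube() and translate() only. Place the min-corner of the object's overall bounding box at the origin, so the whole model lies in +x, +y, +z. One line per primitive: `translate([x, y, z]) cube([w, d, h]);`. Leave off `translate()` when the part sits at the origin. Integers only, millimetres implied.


cube([61, 61, 388]);
translate([0, 871, 0]) cube([61, 61, 388]);
translate([1963, 0, 0]) cube([61, 61, 388]);
translate([1963, 871, 0]) cube([61, 61, 388]);
translate([61, 0, 226]) cube([1902, 20, 135]);
translate([61, 912, 226]) cube([1902, 20, 135]);
translate([0, 61, 226]) cube([20, 810, 135]);
translate([2004, 61, 226]) cube([20, 810, 135]);
translate([93, 0, 361]) cube([92, 932, 17]);
translate([217, 0, 361]) cube([92, 932, 17]);
translate([341, 0, 361]) cube([92, 932, 17]);
translate([465, 0, 361]) cube([92, 932, 17]);
translate([589, 0, 361]) cube([92, 932, 17]);
translate([713, 0, 361]) cube([92, 932, 17]);
translate([837, 0, 361]) cube([92, 932, 17]);
translate([961, 0, 361]) cube([92, 932, 17]);
translate([1085, 0, 361]) cube([92, 932, 17]);
translate([1209, 0, 361]) cube([92, 932, 17]);
translate([1333, 0, 361]) cube([92, 932, 17]);
translate([1457, 0, 361]) cube([92, 932, 17]);
translate([1581, 0, 361]) cube([92, 932, 17]);
translate([1705, 0, 361]) cube([92, 932, 17]);
translate([1829, 0, 361]) cube([92, 932, 17]);


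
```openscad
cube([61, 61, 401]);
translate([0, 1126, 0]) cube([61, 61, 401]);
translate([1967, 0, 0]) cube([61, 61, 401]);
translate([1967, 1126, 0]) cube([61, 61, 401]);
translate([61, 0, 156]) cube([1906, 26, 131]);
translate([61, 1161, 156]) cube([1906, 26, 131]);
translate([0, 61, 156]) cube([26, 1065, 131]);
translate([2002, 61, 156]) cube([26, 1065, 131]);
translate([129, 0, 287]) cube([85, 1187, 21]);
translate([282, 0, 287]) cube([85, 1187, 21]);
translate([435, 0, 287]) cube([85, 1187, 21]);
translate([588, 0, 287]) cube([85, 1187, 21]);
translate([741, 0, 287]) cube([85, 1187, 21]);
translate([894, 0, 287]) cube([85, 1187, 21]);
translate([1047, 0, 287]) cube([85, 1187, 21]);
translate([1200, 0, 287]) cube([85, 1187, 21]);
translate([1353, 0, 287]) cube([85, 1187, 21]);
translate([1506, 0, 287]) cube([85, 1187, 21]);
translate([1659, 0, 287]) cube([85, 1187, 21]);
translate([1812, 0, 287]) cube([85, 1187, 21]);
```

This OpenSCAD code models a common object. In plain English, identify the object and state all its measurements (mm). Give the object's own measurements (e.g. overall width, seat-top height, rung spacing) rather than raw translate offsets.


A bed frame 2028 mm long (x) by 1187 mm wide (y). Four 61×61 mm corner posts, 401 mm tall, at the corners of the footprint. Four rails of 26 mm thickness and 131 mm height run between adjacent posts with their undersides at z = 156 mm, their outer faces flush with the outside of the frame (the two x-running rails run between the posts' inner faces; the two y-running rails run between the posts' inner faces). 12 slats, each 85 mm wide (x) and 21 mm thick, lie across the top of the two x-running rails, running the full 1187 mm width of the frame in y; along x they sit between the end posts with a 68 mm gap after the −x posts and between neighbouring slats, leaving 70 mm before the +x posts.


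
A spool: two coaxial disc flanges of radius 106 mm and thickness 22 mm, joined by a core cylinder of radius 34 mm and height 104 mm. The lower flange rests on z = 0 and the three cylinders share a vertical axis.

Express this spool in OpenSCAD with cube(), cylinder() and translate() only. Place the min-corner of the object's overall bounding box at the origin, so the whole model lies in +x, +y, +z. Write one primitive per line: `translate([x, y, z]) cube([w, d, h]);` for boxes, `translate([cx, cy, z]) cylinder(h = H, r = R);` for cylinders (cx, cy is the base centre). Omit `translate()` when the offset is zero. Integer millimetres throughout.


translate([106, 106, 0]) cylinder(h = 22, r = 106);
translate([106, 106, 22]) cylinder(h = 104, r = 34);
translate([106, 106, 126]) cylinder(h = 22, r = 106);


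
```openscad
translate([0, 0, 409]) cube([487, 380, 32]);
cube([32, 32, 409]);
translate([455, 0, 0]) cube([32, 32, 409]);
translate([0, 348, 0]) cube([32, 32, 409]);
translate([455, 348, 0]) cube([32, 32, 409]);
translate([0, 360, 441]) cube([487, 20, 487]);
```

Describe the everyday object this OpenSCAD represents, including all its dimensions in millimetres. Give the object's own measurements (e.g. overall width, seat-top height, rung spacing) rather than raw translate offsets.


A chair. The seat is a 487×380×32 mm slab with its top at z = 441 mm, on four 32×32 mm corner legs (flush with the seat edges, standing on z = 0). A flat backrest 20 mm thick, 487 mm tall, spans the full seat width and rises from the seat top along its +y edge, rear face flush with the rear of the seat.


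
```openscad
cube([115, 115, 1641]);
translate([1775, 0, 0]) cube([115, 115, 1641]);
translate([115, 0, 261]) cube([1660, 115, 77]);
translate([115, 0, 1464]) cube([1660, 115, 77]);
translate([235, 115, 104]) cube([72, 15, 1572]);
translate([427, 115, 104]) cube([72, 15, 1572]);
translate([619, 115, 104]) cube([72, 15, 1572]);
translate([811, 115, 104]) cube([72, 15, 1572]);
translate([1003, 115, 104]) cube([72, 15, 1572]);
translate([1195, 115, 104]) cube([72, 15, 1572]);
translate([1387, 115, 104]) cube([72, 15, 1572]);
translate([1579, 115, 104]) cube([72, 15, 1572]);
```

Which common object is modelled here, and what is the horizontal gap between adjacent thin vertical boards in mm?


A fence section. The picket gap is 120 mm.

Two posts, two rails, 8 pickets — a fence section. Span 1660 mm holds 8 pickets of 72 mm with 9 equal gaps: ⌊(1660 − 8·72) / 9⌋ = 120 mm.


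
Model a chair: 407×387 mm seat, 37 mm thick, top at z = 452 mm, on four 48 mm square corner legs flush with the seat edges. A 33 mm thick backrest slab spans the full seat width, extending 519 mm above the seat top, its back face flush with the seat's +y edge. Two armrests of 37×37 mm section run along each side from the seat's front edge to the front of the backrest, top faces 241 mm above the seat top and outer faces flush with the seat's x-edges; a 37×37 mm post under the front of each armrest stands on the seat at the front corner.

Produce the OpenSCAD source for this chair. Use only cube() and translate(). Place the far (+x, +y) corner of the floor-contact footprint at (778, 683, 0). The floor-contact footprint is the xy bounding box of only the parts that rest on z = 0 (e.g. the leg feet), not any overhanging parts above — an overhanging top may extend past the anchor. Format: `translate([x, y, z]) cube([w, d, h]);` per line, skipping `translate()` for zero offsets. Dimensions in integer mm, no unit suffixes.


translate([371, 296, 415]) cube([407, 387, 37]);
translate([371, 296, 0]) cube([48, 48, 415]);
translate([730, 296, 0]) cube([48, 48, 415]);
translate([371, 635, 0]) cube([48, 48, 415]);
translate([730, 635, 0]) cube([48, 48, 415]);
translate([371, 650, 452]) cube([407, 33, 519]);
translate([371, 296, 656]) cube([37, 354, 37]);
translate([741, 296, 656]) cube([37, 354, 37]);
translate([371, 296, 452]) cube([37, 37, 204]);
translate([741, 296, 452]) cube([37, 37, 204]);


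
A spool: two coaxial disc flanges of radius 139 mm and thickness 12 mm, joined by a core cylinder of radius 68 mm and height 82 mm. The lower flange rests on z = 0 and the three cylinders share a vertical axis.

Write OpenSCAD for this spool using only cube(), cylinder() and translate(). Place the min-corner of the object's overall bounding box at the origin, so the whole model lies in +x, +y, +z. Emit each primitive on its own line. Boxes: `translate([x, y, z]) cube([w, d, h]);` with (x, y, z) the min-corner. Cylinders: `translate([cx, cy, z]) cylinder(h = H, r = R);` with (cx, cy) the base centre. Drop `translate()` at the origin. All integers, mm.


translate([139, 139, 0]) cylinder(h = 12, r = 139);
translate([139, 139, 12]) cylinder(h = 82, r = 68);
translate([139, 139, 94]) cylinder(h = 12, r = 139);


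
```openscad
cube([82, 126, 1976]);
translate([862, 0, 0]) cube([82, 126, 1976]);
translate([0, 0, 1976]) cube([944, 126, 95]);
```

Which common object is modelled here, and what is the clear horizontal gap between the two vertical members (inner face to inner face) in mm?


A door frame. The clear opening width is 780 mm.

Two 1976 mm tall posts with a header on top — a door frame. The left jamb is 82 mm wide at x = 0; the right jamb starts at x = 862. The clear opening is 862 − 82 = 780 mm.


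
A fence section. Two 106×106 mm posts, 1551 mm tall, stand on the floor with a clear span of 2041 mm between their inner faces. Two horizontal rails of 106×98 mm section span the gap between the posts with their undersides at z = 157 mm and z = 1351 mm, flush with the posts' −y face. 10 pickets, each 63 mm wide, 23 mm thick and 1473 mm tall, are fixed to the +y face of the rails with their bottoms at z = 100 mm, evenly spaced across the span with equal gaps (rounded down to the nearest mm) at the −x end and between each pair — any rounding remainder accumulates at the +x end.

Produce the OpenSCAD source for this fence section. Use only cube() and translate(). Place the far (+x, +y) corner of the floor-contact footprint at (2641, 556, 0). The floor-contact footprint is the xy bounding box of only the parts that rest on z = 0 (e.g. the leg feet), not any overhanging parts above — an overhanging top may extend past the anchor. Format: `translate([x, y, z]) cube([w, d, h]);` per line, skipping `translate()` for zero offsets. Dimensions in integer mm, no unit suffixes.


translate([388, 450, 0]) cube([106, 106, 1551]);
translate([2535, 450, 0]) cube([106, 106, 1551]);
translate([494, 450, 157]) cube([2041, 106, 98]);
translate([494, 450, 1351]) cube([2041, 106, 98]);
translate([622, 556, 100]) cube([63, 23, 1473]);
translate([813, 556, 100]) cube([63, 23, 1473]);
translate([1004, 556, 100]) cube([63, 23, 1473]);
translate([1195, 556, 100]) cube([63, 23, 1473]);
translate([1386, 556, 100]) cube([63, 23, 1473]);
translate([1577, 556, 100]) cube([63, 23, 1473]);
translate([1768, 556, 100]) cube([63, 23, 1473]);
translate([1959, 556, 100]) cube([63, 23, 1473]);
translate([2150, 556, 100]) cube([63, 23, 1473]);
translate([2341, 556, 100]) cube([63, 23, 1473]);


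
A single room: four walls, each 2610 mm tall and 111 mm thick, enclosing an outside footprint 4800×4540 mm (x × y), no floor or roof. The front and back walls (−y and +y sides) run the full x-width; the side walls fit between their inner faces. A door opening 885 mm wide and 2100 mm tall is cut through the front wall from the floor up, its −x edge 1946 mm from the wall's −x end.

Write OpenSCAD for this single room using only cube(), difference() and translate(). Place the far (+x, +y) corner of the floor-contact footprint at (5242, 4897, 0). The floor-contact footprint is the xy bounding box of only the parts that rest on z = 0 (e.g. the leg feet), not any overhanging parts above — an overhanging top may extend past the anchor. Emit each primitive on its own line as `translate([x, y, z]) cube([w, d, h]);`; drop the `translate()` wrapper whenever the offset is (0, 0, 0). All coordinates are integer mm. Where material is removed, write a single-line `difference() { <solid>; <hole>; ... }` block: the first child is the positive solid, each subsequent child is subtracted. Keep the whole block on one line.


difference() { translate([442, 357, 0]) cube([4800, 111, 2610]); translate([2388, 357, 0]) cube([885, 111, 2100]); }
translate([442, 4786, 0]) cube([4800, 111, 2610]);
translate([442, 468, 0]) cube([111, 4318, 2610]);
translate([5131, 468, 0]) cube([111, 4318, 2610]);


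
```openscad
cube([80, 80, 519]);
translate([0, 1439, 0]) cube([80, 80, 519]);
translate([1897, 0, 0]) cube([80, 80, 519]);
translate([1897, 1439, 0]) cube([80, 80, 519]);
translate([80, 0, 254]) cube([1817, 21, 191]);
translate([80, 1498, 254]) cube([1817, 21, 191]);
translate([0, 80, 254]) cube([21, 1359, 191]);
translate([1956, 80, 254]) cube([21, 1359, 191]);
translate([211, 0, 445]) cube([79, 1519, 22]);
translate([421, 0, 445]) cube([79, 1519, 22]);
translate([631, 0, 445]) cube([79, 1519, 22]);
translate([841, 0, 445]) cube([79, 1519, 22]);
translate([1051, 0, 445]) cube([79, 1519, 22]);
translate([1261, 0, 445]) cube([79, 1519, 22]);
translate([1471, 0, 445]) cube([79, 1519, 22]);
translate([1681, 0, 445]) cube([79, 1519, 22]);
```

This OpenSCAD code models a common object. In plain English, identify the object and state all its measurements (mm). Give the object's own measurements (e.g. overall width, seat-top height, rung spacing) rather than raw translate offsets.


A bed frame 1977 mm long (x) by 1519 mm wide (y). Four 80×80 mm corner posts, 519 mm tall, at the corners of the footprint. Four rails of 21 mm thickness and 191 mm height run between adjacent posts with their undersides at z = 254 mm, their outer faces flush with the outside of the frame (the two x-running rails run between the posts' inner faces; the two y-running rails run between the posts' inner faces). 8 slats, each 79 mm wide (x) and 22 mm thick, lie across the top of the two x-running rails, running the full 1519 mm width of the frame in y; along x they sit between the end posts with a 131 mm gap after the −x posts and between neighbouring slats, leaving 137 mm before the +x posts.


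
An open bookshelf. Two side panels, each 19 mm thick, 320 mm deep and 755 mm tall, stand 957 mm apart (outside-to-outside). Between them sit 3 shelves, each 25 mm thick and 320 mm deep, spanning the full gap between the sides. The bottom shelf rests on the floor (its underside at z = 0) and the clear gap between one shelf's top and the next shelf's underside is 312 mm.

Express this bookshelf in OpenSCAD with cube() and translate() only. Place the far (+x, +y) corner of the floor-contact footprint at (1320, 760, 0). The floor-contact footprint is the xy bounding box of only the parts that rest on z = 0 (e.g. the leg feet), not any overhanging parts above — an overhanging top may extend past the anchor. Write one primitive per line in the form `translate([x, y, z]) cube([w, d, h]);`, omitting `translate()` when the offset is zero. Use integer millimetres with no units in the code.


translate([363, 440, 0]) cube([19, 320, 755]);
translate([1301, 440, 0]) cube([19, 320, 755]);
translate([382, 440, 0]) cube([919, 320, 25]);
translate([382, 440, 337]) cube([919, 320, 25]);
translate([382, 440, 674]) cube([919, 320, 25]);


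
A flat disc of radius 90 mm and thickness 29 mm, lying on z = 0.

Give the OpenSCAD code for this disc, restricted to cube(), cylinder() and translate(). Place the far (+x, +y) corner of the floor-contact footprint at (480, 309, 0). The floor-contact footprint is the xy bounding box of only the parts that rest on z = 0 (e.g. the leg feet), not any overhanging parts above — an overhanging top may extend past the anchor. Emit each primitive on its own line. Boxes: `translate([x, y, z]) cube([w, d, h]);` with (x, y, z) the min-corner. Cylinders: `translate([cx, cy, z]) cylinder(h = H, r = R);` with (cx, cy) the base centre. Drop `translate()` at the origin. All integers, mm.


translate([390, 219, 0]) cylinder(h = 29, r = 90);


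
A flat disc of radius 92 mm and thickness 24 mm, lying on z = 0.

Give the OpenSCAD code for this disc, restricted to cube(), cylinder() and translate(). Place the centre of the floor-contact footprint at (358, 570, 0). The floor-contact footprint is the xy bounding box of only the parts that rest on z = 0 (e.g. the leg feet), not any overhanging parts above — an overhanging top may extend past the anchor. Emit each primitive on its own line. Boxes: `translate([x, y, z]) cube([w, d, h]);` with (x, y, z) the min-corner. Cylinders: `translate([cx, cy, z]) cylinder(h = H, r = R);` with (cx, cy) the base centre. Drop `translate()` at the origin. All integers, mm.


translate([358, 570, 0]) cylinder(h = 24, r = 92);


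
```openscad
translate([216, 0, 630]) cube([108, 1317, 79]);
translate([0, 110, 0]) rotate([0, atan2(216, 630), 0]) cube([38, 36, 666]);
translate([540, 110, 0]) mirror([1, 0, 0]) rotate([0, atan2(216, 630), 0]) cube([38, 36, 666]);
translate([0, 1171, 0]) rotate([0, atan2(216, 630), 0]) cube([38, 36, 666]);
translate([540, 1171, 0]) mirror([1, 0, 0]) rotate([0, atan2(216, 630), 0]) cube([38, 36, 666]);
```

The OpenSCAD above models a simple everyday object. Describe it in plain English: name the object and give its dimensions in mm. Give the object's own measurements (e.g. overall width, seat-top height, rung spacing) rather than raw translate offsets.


A sawhorse. A 108×1317×79 mm beam (x, y, z) sits on two A-frame leg pairs. Each pair is two raked legs of 38×36 mm section (36 mm along y) splaying symmetrically in x. Each leg rises 630 mm vertically over 216 mm of horizontal reach and is 666 mm long along its own axis. Every leg's outer bottom edge rests on the floor and its outer top edge meets a bottom edge of the beam — the left legs (tilting toward +x) meet the beam's −x bottom edge, the right legs (their mirror images, tilting toward −x) meet its +x bottom edge — so the leg tops tuck under the beam, the beam's underside is 630 mm above the floor, and the feet are 540 mm apart outside-to-outside with the beam centred between them. The two leg pairs are set in 110 mm from either end of the beam.


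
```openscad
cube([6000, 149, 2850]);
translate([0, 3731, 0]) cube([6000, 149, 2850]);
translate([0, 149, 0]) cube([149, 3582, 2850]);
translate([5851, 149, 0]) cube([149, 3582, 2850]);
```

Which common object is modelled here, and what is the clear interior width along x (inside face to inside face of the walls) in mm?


A house (or room) frame. The interior width is 5702 mm.

Four 2850 mm walls enclosing a rectangle with no floor or roof — a room or house frame. Outside width is 6000 mm and wall thickness is 149 mm, so the interior width is 6000 − 2 × 149 = 5702 mm.


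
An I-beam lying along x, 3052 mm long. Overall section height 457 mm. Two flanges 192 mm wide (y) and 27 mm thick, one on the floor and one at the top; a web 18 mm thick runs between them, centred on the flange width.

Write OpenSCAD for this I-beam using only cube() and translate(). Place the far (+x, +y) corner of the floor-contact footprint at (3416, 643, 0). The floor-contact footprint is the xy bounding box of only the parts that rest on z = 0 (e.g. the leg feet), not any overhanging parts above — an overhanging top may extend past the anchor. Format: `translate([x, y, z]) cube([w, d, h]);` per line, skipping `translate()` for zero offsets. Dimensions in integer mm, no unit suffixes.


translate([364, 451, 0]) cube([3052, 192, 27]);
translate([364, 538, 27]) cube([3052, 18, 403]);
translate([364, 451, 430]) cube([3052, 192, 27]);


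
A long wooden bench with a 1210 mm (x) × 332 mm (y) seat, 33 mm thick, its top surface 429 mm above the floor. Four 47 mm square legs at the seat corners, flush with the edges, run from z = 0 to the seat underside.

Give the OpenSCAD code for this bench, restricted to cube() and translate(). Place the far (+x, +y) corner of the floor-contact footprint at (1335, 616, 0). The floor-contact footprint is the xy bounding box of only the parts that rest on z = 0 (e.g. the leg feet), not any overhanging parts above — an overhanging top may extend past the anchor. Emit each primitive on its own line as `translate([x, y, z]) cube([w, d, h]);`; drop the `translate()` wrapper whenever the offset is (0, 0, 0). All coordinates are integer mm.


// leg_h = 429 − 33 = 396
translate([125, 284, 396]) cube([1210, 332, 33]);
translate([125, 284, 0]) cube([47, 47, 396]);
translate([125, 569, 0]) cube([47, 47, 396]);
translate([1288, 284, 0]) cube([47, 47, 396]);
translate([1288, 569, 0]) cube([47, 47, 396]);


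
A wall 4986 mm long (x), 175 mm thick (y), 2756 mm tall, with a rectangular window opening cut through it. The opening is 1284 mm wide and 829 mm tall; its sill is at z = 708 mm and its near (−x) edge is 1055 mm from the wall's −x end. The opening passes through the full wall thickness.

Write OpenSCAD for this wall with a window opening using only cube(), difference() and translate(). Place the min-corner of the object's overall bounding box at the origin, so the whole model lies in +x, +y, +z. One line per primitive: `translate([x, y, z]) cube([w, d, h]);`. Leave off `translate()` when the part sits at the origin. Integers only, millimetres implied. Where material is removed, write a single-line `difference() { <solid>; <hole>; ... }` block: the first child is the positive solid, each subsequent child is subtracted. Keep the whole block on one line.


difference() { cube([4986, 175, 2756]); translate([1055, 0, 708]) cube([1284, 175, 829]); }


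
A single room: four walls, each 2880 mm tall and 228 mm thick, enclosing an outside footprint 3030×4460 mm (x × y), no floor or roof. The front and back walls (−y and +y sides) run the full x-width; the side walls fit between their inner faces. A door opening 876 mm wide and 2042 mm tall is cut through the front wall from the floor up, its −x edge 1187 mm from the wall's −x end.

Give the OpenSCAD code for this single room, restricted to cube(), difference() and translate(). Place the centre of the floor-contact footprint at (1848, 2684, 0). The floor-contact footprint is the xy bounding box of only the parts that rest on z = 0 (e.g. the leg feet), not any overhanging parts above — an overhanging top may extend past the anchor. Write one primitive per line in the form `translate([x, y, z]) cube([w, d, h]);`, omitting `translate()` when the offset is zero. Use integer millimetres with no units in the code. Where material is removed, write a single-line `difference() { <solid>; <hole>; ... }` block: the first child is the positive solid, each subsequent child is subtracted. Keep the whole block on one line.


difference() { translate([333, 454, 0]) cube([3030, 228, 2880]); translate([1520, 454, 0]) cube([876, 228, 2042]); }
translate([333, 4686, 0]) cube([3030, 228, 2880]);
translate([333, 682, 0]) cube([228, 4004, 2880]);
translate([3135, 682, 0]) cube([228, 4004, 2880]);


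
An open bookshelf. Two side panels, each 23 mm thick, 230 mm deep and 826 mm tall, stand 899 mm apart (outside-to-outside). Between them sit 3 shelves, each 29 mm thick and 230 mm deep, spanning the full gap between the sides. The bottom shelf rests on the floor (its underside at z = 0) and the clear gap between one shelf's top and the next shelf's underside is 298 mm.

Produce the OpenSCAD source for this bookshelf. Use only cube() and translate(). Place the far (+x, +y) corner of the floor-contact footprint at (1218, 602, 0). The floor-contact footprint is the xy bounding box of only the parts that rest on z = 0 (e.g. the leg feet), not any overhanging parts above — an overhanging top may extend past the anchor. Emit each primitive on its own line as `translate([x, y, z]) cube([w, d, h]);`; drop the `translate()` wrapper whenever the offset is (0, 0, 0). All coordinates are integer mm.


translate([319, 372, 0]) cube([23, 230, 826]);
translate([1195, 372, 0]) cube([23, 230, 826]);
translate([342, 372, 0]) cube([853, 230, 29]);
translate([342, 372, 327]) cube([853, 230, 29]);
translate([342, 372, 654]) cube([853, 230, 29]);


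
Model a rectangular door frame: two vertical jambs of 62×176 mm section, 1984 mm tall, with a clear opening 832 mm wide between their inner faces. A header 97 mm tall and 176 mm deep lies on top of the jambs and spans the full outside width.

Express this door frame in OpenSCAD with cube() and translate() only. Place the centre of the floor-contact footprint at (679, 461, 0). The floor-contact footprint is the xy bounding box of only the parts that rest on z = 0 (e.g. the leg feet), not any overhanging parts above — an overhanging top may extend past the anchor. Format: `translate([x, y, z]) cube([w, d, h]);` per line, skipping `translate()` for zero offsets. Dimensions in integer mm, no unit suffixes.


translate([201, 373, 0]) cube([62, 176, 1984]);
translate([1095, 373, 0]) cube([62, 176, 1984]);
translate([201, 373, 1984]) cube([956, 176, 97]);


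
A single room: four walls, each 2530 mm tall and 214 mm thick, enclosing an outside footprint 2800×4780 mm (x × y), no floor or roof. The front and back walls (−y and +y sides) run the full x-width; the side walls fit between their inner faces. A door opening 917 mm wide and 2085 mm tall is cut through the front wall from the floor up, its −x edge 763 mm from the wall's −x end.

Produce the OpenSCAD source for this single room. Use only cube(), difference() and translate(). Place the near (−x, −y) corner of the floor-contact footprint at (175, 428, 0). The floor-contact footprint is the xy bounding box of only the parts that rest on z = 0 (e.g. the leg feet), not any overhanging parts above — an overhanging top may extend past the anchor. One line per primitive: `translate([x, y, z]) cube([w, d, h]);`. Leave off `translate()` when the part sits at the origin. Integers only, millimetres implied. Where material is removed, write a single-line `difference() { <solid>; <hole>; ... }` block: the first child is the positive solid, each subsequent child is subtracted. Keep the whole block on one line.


difference() { translate([175, 428, 0]) cube([2800, 214, 2530]); translate([938, 428, 0]) cube([917, 214, 2085]); }
translate([175, 4994, 0]) cube([2800, 214, 2530]);
translate([175, 642, 0]) cube([214, 4352, 2530]);
translate([2761, 642, 0]) cube([214, 4352, 2530]);


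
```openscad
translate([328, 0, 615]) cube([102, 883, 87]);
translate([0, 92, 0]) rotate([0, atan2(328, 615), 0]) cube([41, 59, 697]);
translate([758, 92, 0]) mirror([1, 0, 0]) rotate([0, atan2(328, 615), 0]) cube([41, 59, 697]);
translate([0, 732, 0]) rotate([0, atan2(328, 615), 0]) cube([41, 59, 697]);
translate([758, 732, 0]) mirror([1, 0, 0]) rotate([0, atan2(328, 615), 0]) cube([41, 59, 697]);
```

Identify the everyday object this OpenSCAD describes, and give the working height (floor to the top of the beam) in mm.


A sawhorse. The overall height is 702 mm.

A beam across two mirrored pairs of raked legs — a sawhorse. The beam's underside is at z = 615 (matching the legs' vertical rise in atan2(328, 615)) and the beam is 87 mm tall, so its top is at 615 + 87 = 702 mm. The raked legs top out at the beam's underside, so that is the highest point.


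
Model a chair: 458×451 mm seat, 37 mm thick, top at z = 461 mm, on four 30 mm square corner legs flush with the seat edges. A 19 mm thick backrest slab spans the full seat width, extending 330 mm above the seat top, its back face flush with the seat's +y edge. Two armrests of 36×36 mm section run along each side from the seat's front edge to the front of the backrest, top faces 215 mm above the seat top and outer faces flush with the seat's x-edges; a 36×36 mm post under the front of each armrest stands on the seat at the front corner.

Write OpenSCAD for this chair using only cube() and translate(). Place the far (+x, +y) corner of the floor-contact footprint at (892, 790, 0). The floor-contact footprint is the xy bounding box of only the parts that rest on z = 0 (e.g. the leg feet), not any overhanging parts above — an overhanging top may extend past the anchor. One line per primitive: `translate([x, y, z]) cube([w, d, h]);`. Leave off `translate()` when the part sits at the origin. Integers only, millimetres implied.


translate([434, 339, 424]) cube([458, 451, 37]);
translate([434, 339, 0]) cube([30, 30, 424]);
translate([862, 339, 0]) cube([30, 30, 424]);
translate([434, 760, 0]) cube([30, 30, 424]);
translate([862, 760, 0]) cube([30, 30, 424]);
translate([434, 771, 461]) cube([458, 19, 330]);
translate([434, 339, 640]) cube([36, 432, 36]);
translate([856, 339, 640]) cube([36, 432, 36]);
translate([434, 339, 461]) cube([36, 36, 179]);
translate([856, 339, 461]) cube([36, 36, 179]);


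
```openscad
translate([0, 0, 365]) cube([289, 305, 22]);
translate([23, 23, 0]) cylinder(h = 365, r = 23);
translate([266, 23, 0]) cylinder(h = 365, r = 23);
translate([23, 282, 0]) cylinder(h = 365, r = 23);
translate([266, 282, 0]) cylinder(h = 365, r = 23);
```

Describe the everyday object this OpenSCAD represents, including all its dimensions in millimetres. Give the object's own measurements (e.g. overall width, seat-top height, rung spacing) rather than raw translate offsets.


A four-legged stool. The seat is a 289×305×22 mm slab whose top surface is at z = 387 mm; four round legs, each 46 mm in diameter, run from the floor (z = 0) to the underside of the seat, each leg's axis is inset half a diameter from the nearest pair of seat edges (so the leg's bounding box is flush with the corner).


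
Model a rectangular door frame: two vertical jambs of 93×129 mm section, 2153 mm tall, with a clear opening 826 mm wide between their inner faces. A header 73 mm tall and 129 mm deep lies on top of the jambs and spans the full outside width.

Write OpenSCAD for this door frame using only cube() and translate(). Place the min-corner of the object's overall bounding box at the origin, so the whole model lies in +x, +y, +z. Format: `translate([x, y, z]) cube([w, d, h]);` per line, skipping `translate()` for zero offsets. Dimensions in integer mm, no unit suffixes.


cube([93, 129, 2153]);
translate([919, 0, 0]) cube([93, 129, 2153]);
translate([0, 0, 2153]) cube([1012, 129, 73]);


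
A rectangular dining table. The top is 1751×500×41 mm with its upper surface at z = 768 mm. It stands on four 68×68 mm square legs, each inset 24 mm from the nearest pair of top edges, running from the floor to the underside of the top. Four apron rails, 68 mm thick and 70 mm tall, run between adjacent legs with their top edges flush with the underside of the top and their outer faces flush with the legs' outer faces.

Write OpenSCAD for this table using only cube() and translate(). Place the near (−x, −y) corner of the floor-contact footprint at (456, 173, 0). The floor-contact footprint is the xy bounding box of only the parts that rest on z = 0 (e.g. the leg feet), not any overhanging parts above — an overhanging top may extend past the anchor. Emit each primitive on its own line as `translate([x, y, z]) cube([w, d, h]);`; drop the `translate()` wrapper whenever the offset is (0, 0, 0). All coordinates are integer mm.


translate([432, 149, 727]) cube([1751, 500, 41]);
translate([456, 173, 0]) cube([68, 68, 727]);
translate([2091, 173, 0]) cube([68, 68, 727]);
translate([456, 557, 0]) cube([68, 68, 727]);
translate([2091, 557, 0]) cube([68, 68, 727]);
translate([524, 173, 657]) cube([1567, 68, 70]);
translate([524, 557, 657]) cube([1567, 68, 70]);
translate([456, 241, 657]) cube([68, 316, 70]);
translate([2091, 241, 657]) cube([68, 316, 70]);


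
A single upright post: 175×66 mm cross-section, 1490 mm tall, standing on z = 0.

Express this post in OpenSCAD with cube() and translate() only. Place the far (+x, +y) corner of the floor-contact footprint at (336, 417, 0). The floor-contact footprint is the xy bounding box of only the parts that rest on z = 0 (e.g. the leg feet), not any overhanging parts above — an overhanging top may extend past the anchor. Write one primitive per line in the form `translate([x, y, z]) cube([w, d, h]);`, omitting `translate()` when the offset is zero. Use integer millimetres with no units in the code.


translate([161, 351, 0]) cube([175, 66, 1490]);
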